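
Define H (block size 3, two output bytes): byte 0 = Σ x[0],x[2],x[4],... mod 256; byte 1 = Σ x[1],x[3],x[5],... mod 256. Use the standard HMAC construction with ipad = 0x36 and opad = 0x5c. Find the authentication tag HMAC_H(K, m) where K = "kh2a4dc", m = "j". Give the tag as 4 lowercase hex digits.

Key "kh2a4dc" = 6b 68 32 61 34 64 63 is 7 bytes > B = 3, so hash it first: H(key) = 34 2d, then zero-pad to 3 bytes: K' = 34 2d 00.
K' ⊕ ipad = 02 1b 36.  K' ⊕ opad = 68 71 5c.
Inner input = (K'⊕ipad) ∥ m = 02 1b 36 ∥ 6a.
Inner hash: even-index sum = 56 mod 256 = 56; odd-index sum = 133 mod 256 = 133 → 38 85.
Outer input = (K'⊕opad) ∥ inner = 68 71 5c ∥ 38 85.
Outer hash (tag): even-index sum = 329 mod 256 = 73; odd-index sum = 169 mod 256 = 169 → 49 a9.

49a9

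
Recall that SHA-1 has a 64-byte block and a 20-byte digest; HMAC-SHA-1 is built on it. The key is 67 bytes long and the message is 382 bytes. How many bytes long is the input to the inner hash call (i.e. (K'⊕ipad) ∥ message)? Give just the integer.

446

Key is 67 > 64 bytes, so it is hashed to 20 bytes then zero-padded to 64: |K'| = 64.
Inner input = (K'⊕ipad) ∥ m → 64 + 382 = 446 bytes.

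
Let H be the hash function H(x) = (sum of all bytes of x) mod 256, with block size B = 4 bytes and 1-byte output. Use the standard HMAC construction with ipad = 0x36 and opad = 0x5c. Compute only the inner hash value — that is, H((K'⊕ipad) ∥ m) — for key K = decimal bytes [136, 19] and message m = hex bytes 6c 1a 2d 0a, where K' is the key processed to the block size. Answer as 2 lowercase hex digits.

0c

Key decimal bytes [136, 19] = 88 13 is 2 bytes ≤ B = 4; zero-pad to 4 bytes: K' = 88 13 00 00.
K' ⊕ ipad = be 25 36 36.
Inner input = be 25 36 36 ∥ 6c 1a 2d 0a.
Inner hash: sum = 190+37+54+54+108+26+45+10 = 524; mod 256 = 12 → 0c.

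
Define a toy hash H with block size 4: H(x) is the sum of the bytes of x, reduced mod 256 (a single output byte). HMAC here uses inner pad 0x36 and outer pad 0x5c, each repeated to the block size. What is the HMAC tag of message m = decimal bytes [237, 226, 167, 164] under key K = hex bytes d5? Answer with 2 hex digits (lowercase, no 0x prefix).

Key hex bytes d5 is 1 byte ≤ B = 4; zero-pad to 4 bytes: K' = d5 00 00 00.
K' ⊕ ipad = e3 36 36 36.  K' ⊕ opad = 89 5c 5c 5c.
Inner input = (K'⊕ipad) ∥ m = e3 36 36 36 ∥ ed e2 a7 a4.
Inner hash: sum = 227+54+54+54+237+226+167+164 = 1183; mod 256 = 159 → 9f.
Outer input = (K'⊕opad) ∥ inner = 89 5c 5c 5c ∥ 9f.
Outer hash (tag): sum = 137+92+92+92+159 = 572; mod 256 = 60 → 3c.

3c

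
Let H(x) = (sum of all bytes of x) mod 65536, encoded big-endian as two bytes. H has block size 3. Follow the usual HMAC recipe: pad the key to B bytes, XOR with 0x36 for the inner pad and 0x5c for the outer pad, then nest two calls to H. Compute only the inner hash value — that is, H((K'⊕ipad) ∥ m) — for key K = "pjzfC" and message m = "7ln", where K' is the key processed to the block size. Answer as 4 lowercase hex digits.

Key "pjzfC" = 70 6a 7a 66 43 is 5 bytes > B = 3, so hash it first: H(key) = 01 fd, then zero-pad to 3 bytes: K' = 01 fd 00.
K' ⊕ ipad = 37 cb 36.
Inner input = 37 cb 36 ∥ 37 6c 6e.
Inner hash: sum = 55+203+54+55+108+110 = 585 → 02 49.

0249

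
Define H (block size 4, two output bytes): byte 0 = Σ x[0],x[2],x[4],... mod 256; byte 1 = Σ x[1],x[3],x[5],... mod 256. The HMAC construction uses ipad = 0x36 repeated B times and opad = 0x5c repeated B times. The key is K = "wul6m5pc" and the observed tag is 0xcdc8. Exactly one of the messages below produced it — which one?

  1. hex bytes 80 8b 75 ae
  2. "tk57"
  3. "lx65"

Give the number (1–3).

Key "wul6m5pc" = 77 75 6c 36 6d 35 70 63 is 8 bytes > B = 4, so hash it first: H(key) = c0 43, then zero-pad to 4 bytes: K' = c0 43 00 00.
K' ⊕ ipad = f6 75 36 36; K' ⊕ opad = 9c 1f 5c 5c.
m1: inner = H(f6 75 36 36 80 8b 75 ae) = 21 e4; tag = H(9c 1f 5c 5c 21 e4) = 195f
m2: inner = H(f6 75 36 36 74 6b 35 37) = d5 4d; tag = H(9c 1f 5c 5c d5 4d) = cdc8 ← matches
m3: inner = H(f6 75 36 36 6c 78 36 35) = ce 58; tag = H(9c 1f 5c 5c ce 58) = c6d3

2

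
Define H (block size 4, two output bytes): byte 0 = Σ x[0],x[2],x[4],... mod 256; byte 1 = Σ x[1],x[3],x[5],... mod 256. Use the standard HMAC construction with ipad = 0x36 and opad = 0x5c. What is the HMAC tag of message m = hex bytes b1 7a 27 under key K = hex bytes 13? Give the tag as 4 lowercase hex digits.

Key hex bytes 13 is 1 byte ≤ B = 4; zero-pad to 4 bytes: K' = 13 00 00 00.
K' ⊕ ipad = 25 36 36 36.  K' ⊕ opad = 4f 5c 5c 5c.
Inner input = (K'⊕ipad) ∥ m = 25 36 36 36 ∥ b1 7a 27.
Inner hash: even-index sum = 307 mod 256 = 51; odd-index sum = 230 mod 256 = 230 → 33 e6.
Outer input = (K'⊕opad) ∥ inner = 4f 5c 5c 5c ∥ 33 e6.
Outer hash (tag): even-index sum = 222 mod 256 = 222; odd-index sum = 414 mod 256 = 158 → de 9e.

de9e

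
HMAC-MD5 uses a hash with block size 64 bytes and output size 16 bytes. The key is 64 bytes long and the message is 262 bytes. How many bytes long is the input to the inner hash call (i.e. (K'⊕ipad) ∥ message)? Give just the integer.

326

Key is 64 ≤ 64 bytes, zero-padded: |K'| = 64.
Inner input = (K'⊕ipad) ∥ m → 64 + 262 = 326 bytes.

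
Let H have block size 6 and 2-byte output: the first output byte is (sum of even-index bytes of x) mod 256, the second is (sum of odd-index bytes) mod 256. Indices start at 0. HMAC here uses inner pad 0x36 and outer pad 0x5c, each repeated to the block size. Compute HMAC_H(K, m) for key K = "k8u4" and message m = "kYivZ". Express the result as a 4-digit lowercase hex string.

c03d

Key "k8u4" = 6b 38 75 34 is 4 bytes ≤ B = 6; zero-pad to 6 bytes: K' = 6b 38 75 34 00 00.
K' ⊕ ipad = 5d 0e 43 02 36 36.  K' ⊕ opad = 37 64 29 68 5c 5c.
Inner input = (K'⊕ipad) ∥ m = 5d 0e 43 02 36 36 ∥ 6b 59 69 76 5a.
Inner hash: even-index sum = 516 mod 256 = 4; odd-index sum = 277 mod 256 = 21 → 04 15.
Outer input = (K'⊕opad) ∥ inner = 37 64 29 68 5c 5c ∥ 04 15.
Outer hash (tag): even-index sum = 192 mod 256 = 192; odd-index sum = 317 mod 256 = 61 → c0 3d.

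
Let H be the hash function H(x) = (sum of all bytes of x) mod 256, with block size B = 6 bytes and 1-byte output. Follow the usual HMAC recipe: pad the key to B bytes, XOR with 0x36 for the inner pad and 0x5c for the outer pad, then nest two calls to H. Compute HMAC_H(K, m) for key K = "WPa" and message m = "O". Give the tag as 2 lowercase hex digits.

Key "WPa" = 57 50 61 is 3 bytes ≤ B = 6; zero-pad to 6 bytes: K' = 57 50 61 00 00 00.
K' ⊕ ipad = 61 66 57 36 36 36.  K' ⊕ opad = 0b 0c 3d 5c 5c 5c.
Inner input = (K'⊕ipad) ∥ m = 61 66 57 36 36 36 ∥ 4f.
Inner hash: sum = 97+102+87+54+54+54+79 = 527; mod 256 = 15 → 0f.
Outer input = (K'⊕opad) ∥ inner = 0b 0c 3d 5c 5c 5c ∥ 0f.
Outer hash (tag): sum = 11+12+61+92+92+92+15 = 375; mod 256 = 119 → 77.

77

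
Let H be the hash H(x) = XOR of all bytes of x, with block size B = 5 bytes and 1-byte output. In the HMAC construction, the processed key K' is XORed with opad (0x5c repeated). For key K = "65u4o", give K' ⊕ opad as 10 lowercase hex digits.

6a69296833

Key "65u4o" = 36 35 75 34 6f is exactly B = 5 bytes: K' = 36 35 75 34 6f.
XOR each byte with 0x5c: 36⊕5c=6a, 35⊕5c=69, 75⊕5c=29, 34⊕5c=68, 6f⊕5c=33.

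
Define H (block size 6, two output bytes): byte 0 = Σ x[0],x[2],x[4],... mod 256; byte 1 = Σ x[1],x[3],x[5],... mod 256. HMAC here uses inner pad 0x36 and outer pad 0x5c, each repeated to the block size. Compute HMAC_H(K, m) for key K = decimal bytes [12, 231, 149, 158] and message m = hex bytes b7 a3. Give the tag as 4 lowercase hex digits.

3f2b

Key decimal bytes [12, 231, 149, 158] = 0c e7 95 9e is 4 bytes ≤ B = 6; zero-pad to 6 bytes: K' = 0c e7 95 9e 00 00.
K' ⊕ ipad = 3a d1 a3 a8 36 36.  K' ⊕ opad = 50 bb c9 c2 5c 5c.
Inner input = (K'⊕ipad) ∥ m = 3a d1 a3 a8 36 36 ∥ b7 a3.
Inner hash: even-index sum = 458 mod 256 = 202; odd-index sum = 594 mod 256 = 82 → ca 52.
Outer input = (K'⊕opad) ∥ inner = 50 bb c9 c2 5c 5c ∥ ca 52.
Outer hash (tag): even-index sum = 575 mod 256 = 63; odd-index sum = 555 mod 256 = 43 → 3f 2b.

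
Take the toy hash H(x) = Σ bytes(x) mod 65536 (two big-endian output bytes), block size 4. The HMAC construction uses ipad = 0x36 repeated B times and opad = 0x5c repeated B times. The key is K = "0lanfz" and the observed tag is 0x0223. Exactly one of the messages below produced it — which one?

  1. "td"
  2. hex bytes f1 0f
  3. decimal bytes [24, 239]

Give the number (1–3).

Key "0lanfz" = 30 6c 61 6e 66 7a is 6 bytes > B = 4, so hash it first: H(key) = 02 4b, then zero-pad to 4 bytes: K' = 02 4b 00 00.
K' ⊕ ipad = 34 7d 36 36; K' ⊕ opad = 5e 17 5c 5c.
m1: inner = H(34 7d 36 36 74 64) = 01 f5; tag = H(5e 17 5c 5c 01 f5) = 0223 ← matches
m2: inner = H(34 7d 36 36 f1 0f) = 02 1d; tag = H(5e 17 5c 5c 02 1d) = 014c
m3: inner = H(34 7d 36 36 18 ef) = 02 24; tag = H(5e 17 5c 5c 02 24) = 0153

1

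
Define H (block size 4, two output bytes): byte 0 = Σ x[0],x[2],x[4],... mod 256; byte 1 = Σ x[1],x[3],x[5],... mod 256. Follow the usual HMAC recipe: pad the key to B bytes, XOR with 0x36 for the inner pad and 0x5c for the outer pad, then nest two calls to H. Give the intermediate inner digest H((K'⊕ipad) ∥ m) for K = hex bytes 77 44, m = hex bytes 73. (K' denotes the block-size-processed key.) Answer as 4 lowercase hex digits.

Key hex bytes 77 44 is 2 bytes ≤ B = 4; zero-pad to 4 bytes: K' = 77 44 00 00.
K' ⊕ ipad = 41 72 36 36.
Inner input = 41 72 36 36 ∥ 73.
Inner hash: even-index sum = 234 mod 256 = 234; odd-index sum = 168 mod 256 = 168 → ea a8.

eaa8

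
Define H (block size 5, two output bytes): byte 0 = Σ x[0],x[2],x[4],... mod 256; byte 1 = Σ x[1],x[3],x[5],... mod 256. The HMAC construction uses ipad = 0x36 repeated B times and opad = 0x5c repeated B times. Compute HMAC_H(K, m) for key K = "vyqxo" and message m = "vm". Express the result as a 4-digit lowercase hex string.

Key "vyqxo" = 76 79 71 78 6f is exactly B = 5 bytes: K' = 76 79 71 78 6f.
K' ⊕ ipad = 40 4f 47 4e 59.  K' ⊕ opad = 2a 25 2d 24 33.
Inner input = (K'⊕ipad) ∥ m = 40 4f 47 4e 59 ∥ 76 6d.
Inner hash: even-index sum = 333 mod 256 = 77; odd-index sum = 275 mod 256 = 19 → 4d 13.
Outer input = (K'⊕opad) ∥ inner = 2a 25 2d 24 33 ∥ 4d 13.
Outer hash (tag): even-index sum = 157 mod 256 = 157; odd-index sum = 150 mod 256 = 150 → 9d 96.

9d96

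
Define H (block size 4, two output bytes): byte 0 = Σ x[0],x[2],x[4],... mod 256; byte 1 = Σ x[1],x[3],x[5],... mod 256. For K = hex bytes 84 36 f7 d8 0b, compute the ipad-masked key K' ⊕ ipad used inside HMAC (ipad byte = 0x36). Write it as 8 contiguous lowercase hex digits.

b0383636

Key hex bytes 84 36 f7 d8 0b is 5 bytes > B = 4, so hash it first: H(key) = 86 0e, then zero-pad to 4 bytes: K' = 86 0e 00 00.
XOR each byte with 0x36: 86⊕36=b0, 0e⊕36=38, 00⊕36=36, 00⊕36=36.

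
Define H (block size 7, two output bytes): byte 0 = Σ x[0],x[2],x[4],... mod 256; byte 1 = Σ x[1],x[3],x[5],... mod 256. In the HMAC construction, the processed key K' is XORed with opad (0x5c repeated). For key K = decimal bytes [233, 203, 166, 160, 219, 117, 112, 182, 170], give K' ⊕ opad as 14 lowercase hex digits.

Key decimal bytes [233, 203, 166, 160, 219, 117, 112, 182, 170] = e9 cb a6 a0 db 75 70 b6 aa is 9 bytes > B = 7, so hash it first: H(key) = 84 96, then zero-pad to 7 bytes: K' = 84 96 00 00 00 00 00.
XOR each byte with 0x5c: 84⊕5c=d8, 96⊕5c=ca, 00⊕5c=5c, 00⊕5c=5c, 00⊕5c=5c, 00⊕5c=5c, 00⊕5c=5c.

d8ca5c5c5c5c5c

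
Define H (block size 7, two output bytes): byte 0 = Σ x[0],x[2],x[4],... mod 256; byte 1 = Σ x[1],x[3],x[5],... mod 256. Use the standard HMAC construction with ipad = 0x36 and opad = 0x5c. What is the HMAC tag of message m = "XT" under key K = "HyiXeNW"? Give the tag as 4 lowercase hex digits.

1a20

Key "HyiXeNW" = 48 79 69 58 65 4e 57 is exactly B = 7 bytes: K' = 48 79 69 58 65 4e 57.
K' ⊕ ipad = 7e 4f 5f 6e 53 78 61.  K' ⊕ opad = 14 25 35 04 39 12 0b.
Inner input = (K'⊕ipad) ∥ m = 7e 4f 5f 6e 53 78 61 ∥ 58 54.
Inner hash: even-index sum = 485 mod 256 = 229; odd-index sum = 397 mod 256 = 141 → e5 8d.
Outer input = (K'⊕opad) ∥ inner = 14 25 35 04 39 12 0b ∥ e5 8d.
Outer hash (tag): even-index sum = 282 mod 256 = 26; odd-index sum = 288 mod 256 = 32 → 1a 20.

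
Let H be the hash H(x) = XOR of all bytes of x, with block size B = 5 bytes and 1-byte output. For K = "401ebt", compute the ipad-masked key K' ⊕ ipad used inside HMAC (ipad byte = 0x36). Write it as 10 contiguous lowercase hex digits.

7036363636

Key "401ebt" = 34 30 31 65 62 74 is 6 bytes > B = 5, so hash it first: H(key) = 46, then zero-pad to 5 bytes: K' = 46 00 00 00 00.
XOR each byte with 0x36: 46⊕36=70, 00⊕36=36, 00⊕36=36, 00⊕36=36, 00⊕36=36.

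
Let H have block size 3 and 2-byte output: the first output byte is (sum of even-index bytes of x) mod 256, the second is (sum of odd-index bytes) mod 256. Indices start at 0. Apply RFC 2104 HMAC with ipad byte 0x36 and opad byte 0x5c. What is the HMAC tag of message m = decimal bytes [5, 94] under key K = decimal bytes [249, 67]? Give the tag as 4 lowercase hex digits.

7b82

Key decimal bytes [249, 67] = f9 43 is 2 bytes ≤ B = 3; zero-pad to 3 bytes: K' = f9 43 00.
K' ⊕ ipad = cf 75 36.  K' ⊕ opad = a5 1f 5c.
Inner input = (K'⊕ipad) ∥ m = cf 75 36 ∥ 05 5e.
Inner hash: even-index sum = 355 mod 256 = 99; odd-index sum = 122 mod 256 = 122 → 63 7a.
Outer input = (K'⊕opad) ∥ inner = a5 1f 5c ∥ 63 7a.
Outer hash (tag): even-index sum = 379 mod 256 = 123; odd-index sum = 130 mod 256 = 130 → 7b 82.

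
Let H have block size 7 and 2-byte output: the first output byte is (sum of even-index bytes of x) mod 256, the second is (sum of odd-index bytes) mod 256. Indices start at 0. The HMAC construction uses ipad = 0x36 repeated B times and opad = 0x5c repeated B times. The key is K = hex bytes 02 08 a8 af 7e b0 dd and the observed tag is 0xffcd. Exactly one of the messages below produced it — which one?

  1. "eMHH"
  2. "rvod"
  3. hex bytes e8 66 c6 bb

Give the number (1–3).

Key hex bytes 02 08 a8 af 7e b0 dd is exactly B = 7 bytes: K' = 02 08 a8 af 7e b0 dd.
K' ⊕ ipad = 34 3e 9e 99 48 86 eb; K' ⊕ opad = 5e 54 f4 f3 22 ec 81.
m1: inner = H(34 3e 9e 99 48 86 eb 65 4d 48 48) = 9a 0a; tag = H(5e 54 f4 f3 22 ec 81 9a 0a) = ffcd ← matches
m2: inner = H(34 3e 9e 99 48 86 eb 72 76 6f 64) = df 3e; tag = H(5e 54 f4 f3 22 ec 81 df 3e) = 3312
m3: inner = H(34 3e 9e 99 48 86 eb e8 66 c6 bb) = 26 0b; tag = H(5e 54 f4 f3 22 ec 81 26 0b) = 0059

1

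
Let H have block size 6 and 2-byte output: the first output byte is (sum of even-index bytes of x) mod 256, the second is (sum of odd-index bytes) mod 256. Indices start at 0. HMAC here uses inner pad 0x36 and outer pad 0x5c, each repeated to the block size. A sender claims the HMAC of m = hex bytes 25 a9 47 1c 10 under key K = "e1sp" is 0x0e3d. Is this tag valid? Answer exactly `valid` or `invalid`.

valid

Key "e1sp" = 65 31 73 70 is 4 bytes ≤ B = 6; zero-pad to 6 bytes: K' = 65 31 73 70 00 00.
K' ⊕ ipad = 53 07 45 46 36 36; K' ⊕ opad = 39 6d 2f 2c 5c 5c.
Inner hash: even-index sum = 330 mod 256 = 74; odd-index sum = 328 mod 256 = 72 → 4a 48.
Outer hash (recomputed tag): even-index sum = 270 mod 256 = 14; odd-index sum = 317 mod 256 = 61 → 0e 3d.
Recomputed tag = 0e3d; claimed = 0e3d → match.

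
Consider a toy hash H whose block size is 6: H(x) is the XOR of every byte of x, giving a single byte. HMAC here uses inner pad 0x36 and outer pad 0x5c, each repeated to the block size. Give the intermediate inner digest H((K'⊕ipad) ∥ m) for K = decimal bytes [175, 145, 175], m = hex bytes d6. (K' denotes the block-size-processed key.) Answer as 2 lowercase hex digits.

Key decimal bytes [175, 145, 175] = af 91 af is 3 bytes ≤ B = 6; zero-pad to 6 bytes: K' = af 91 af 00 00 00.
K' ⊕ ipad = 99 a7 99 36 36 36.
Inner input = 99 a7 99 36 36 36 ∥ d6.
Inner hash: XOR 99⊕a7⊕99⊕36⊕36⊕36⊕d6 = 47.

47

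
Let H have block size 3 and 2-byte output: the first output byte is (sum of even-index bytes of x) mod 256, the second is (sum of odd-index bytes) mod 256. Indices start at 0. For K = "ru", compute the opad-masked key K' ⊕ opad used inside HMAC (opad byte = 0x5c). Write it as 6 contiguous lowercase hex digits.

2e295c

Key "ru" = 72 75 is 2 bytes ≤ B = 3; zero-pad to 3 bytes: K' = 72 75 00.
XOR each byte with 0x5c: 72⊕5c=2e, 75⊕5c=29, 00⊕5c=5c.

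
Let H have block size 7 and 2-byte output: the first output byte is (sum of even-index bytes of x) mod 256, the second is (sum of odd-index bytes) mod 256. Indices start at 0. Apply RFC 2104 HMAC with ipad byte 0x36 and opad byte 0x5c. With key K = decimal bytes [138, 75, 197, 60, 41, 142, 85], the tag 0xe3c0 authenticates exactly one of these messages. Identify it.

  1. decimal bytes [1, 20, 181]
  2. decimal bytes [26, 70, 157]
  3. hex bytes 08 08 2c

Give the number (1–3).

2

Key decimal bytes [138, 75, 197, 60, 41, 142, 85] = 8a 4b c5 3c 29 8e 55 is exactly B = 7 bytes: K' = 8a 4b c5 3c 29 8e 55.
K' ⊕ ipad = bc 7d f3 0a 1f b8 63; K' ⊕ opad = d6 17 99 60 75 d2 09.
m1: inner = H(bc 7d f3 0a 1f b8 63 01 14 b5) = 45 f5; tag = H(d6 17 99 60 75 d2 09 45 f5) = e28e
m2: inner = H(bc 7d f3 0a 1f b8 63 1a 46 9d) = 77 f6; tag = H(d6 17 99 60 75 d2 09 77 f6) = e3c0 ← matches
m3: inner = H(bc 7d f3 0a 1f b8 63 08 08 2c) = 39 73; tag = H(d6 17 99 60 75 d2 09 39 73) = 6082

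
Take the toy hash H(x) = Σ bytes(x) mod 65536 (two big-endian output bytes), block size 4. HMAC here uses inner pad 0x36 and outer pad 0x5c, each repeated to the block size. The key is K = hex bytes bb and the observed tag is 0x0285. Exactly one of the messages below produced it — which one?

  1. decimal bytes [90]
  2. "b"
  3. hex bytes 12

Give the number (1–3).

Key hex bytes bb is 1 byte ≤ B = 4; zero-pad to 4 bytes: K' = bb 00 00 00.
K' ⊕ ipad = 8d 36 36 36; K' ⊕ opad = e7 5c 5c 5c.
m1: inner = H(8d 36 36 36 5a) = 01 89; tag = H(e7 5c 5c 5c 01 89) = 0285 ← matches
m2: inner = H(8d 36 36 36 62) = 01 91; tag = H(e7 5c 5c 5c 01 91) = 028d
m3: inner = H(8d 36 36 36 12) = 01 41; tag = H(e7 5c 5c 5c 01 41) = 023d

1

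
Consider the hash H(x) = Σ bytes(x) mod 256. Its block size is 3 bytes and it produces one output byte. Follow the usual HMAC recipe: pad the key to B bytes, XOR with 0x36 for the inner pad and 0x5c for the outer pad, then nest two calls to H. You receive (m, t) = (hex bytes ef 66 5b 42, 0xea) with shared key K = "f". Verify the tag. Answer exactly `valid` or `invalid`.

Key "f" = 66 is 1 byte ≤ B = 3; zero-pad to 3 bytes: K' = 66 00 00.
K' ⊕ ipad = 50 36 36; K' ⊕ opad = 3a 5c 5c.
Inner hash: sum = 80+54+54+239+102+91+66 = 686; mod 256 = 174 → ae.
Outer hash (recomputed tag): sum = 58+92+92+174 = 416; mod 256 = 160 → a0.
Recomputed tag = a0; claimed = ea → mismatch.

invalid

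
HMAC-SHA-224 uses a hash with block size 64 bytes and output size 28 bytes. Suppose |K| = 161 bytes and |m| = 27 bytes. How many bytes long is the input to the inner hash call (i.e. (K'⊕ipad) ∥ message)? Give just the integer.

91

Key is 161 > 64 bytes, so it is hashed to 28 bytes then zero-padded to 64: |K'| = 64.
Inner input = (K'⊕ipad) ∥ m → 64 + 27 = 91 bytes.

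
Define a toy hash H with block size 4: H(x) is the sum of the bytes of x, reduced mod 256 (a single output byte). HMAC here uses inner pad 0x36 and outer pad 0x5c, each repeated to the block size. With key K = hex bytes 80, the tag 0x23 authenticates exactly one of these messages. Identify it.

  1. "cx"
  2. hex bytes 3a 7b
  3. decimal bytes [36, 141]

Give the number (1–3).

1

Key hex bytes 80 is 1 byte ≤ B = 4; zero-pad to 4 bytes: K' = 80 00 00 00.
K' ⊕ ipad = b6 36 36 36; K' ⊕ opad = dc 5c 5c 5c.
m1: inner = H(b6 36 36 36 63 78) = 33; tag = H(dc 5c 5c 5c 33) = 23 ← matches
m2: inner = H(b6 36 36 36 3a 7b) = 0d; tag = H(dc 5c 5c 5c 0d) = fd
m3: inner = H(b6 36 36 36 24 8d) = 09; tag = H(dc 5c 5c 5c 09) = f9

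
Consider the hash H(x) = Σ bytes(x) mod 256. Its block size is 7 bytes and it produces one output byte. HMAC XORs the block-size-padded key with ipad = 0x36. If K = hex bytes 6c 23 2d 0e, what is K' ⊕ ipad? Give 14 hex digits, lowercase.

Key hex bytes 6c 23 2d 0e is 4 bytes ≤ B = 7; zero-pad to 7 bytes: K' = 6c 23 2d 0e 00 00 00.
XOR each byte with 0x36: 6c⊕36=5a, 23⊕36=15, 2d⊕36=1b, 0e⊕36=38, 00⊕36=36, 00⊕36=36, 00⊕36=36.

5a151b38363636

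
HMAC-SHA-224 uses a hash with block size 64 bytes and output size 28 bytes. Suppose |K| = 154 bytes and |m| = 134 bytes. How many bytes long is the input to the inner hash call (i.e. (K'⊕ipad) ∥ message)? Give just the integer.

198

Key is 154 > 64 bytes, so it is hashed to 28 bytes then zero-padded to 64: |K'| = 64.
Inner input = (K'⊕ipad) ∥ m → 64 + 134 = 198 bytes.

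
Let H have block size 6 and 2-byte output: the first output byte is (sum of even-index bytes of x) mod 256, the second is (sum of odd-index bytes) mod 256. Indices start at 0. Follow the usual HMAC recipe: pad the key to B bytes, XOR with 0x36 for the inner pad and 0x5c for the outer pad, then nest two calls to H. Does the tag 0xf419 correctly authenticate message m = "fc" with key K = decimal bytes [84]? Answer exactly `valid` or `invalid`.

Key decimal bytes [84] = 54 is 1 byte ≤ B = 6; zero-pad to 6 bytes: K' = 54 00 00 00 00 00.
K' ⊕ ipad = 62 36 36 36 36 36; K' ⊕ opad = 08 5c 5c 5c 5c 5c.
Inner hash: even-index sum = 308 mod 256 = 52; odd-index sum = 261 mod 256 = 5 → 34 05.
Outer hash (recomputed tag): even-index sum = 244 mod 256 = 244; odd-index sum = 281 mod 256 = 25 → f4 19.
Recomputed tag = f419; claimed = f419 → match.

valid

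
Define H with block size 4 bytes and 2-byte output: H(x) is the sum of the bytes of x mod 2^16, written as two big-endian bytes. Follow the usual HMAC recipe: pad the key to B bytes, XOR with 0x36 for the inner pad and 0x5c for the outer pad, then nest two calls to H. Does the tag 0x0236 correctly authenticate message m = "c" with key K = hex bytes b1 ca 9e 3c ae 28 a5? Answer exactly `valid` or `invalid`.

Key hex bytes b1 ca 9e 3c ae 28 a5 is 7 bytes > B = 4, so hash it first: H(key) = 03 d0, then zero-pad to 4 bytes: K' = 03 d0 00 00.
K' ⊕ ipad = 35 e6 36 36; K' ⊕ opad = 5f 8c 5c 5c.
Inner hash: sum = 53+230+54+54+99 = 490 → 01 ea.
Outer hash (recomputed tag): sum = 95+140+92+92+1+234 = 654 → 02 8e.
Recomputed tag = 028e; claimed = 0236 → mismatch.

invalid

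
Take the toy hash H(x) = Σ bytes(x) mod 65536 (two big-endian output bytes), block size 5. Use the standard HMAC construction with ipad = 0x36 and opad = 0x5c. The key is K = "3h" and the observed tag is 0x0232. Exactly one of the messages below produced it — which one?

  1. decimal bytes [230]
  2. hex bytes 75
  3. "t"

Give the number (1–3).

2

Key "3h" = 33 68 is 2 bytes ≤ B = 5; zero-pad to 5 bytes: K' = 33 68 00 00 00.
K' ⊕ ipad = 05 5e 36 36 36; K' ⊕ opad = 6f 34 5c 5c 5c.
m1: inner = H(05 5e 36 36 36 e6) = 01 eb; tag = H(6f 34 5c 5c 5c 01 eb) = 02a3
m2: inner = H(05 5e 36 36 36 75) = 01 7a; tag = H(6f 34 5c 5c 5c 01 7a) = 0232 ← matches
m3: inner = H(05 5e 36 36 36 74) = 01 79; tag = H(6f 34 5c 5c 5c 01 79) = 0231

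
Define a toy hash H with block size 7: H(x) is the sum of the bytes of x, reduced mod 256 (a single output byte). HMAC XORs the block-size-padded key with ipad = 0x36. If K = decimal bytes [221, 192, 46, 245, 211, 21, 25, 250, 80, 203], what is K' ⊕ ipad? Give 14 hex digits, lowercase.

Key decimal bytes [221, 192, 46, 245, 211, 21, 25, 250, 80, 203] = dd c0 2e f5 d3 15 19 fa 50 cb is 10 bytes > B = 7, so hash it first: H(key) = d6, then zero-pad to 7 bytes: K' = d6 00 00 00 00 00 00.
XOR each byte with 0x36: d6⊕36=e0, 00⊕36=36, 00⊕36=36, 00⊕36=36, 00⊕36=36, 00⊕36=36, 00⊕36=36.

e0363636363636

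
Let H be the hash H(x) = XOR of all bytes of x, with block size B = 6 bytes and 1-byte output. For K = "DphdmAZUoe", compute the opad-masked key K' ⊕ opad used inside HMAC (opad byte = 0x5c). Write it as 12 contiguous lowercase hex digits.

4d5c5c5c5c5c

Key "DphdmAZUoe" = 44 70 68 64 6d 41 5a 55 6f 65 is 10 bytes > B = 6, so hash it first: H(key) = 11, then zero-pad to 6 bytes: K' = 11 00 00 00 00 00.
XOR each byte with 0x5c: 11⊕5c=4d, 00⊕5c=5c, 00⊕5c=5c, 00⊕5c=5c, 00⊕5c=5c, 00⊕5c=5c.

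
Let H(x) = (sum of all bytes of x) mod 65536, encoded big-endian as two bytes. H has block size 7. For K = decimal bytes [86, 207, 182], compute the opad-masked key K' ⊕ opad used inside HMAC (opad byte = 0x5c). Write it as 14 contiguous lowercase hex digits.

Key decimal bytes [86, 207, 182] = 56 cf b6 is 3 bytes ≤ B = 7; zero-pad to 7 bytes: K' = 56 cf b6 00 00 00 00.
XOR each byte with 0x5c: 56⊕5c=0a, cf⊕5c=93, b6⊕5c=ea, 00⊕5c=5c, 00⊕5c=5c, 00⊕5c=5c, 00⊕5c=5c.

0a93ea5c5c5c5c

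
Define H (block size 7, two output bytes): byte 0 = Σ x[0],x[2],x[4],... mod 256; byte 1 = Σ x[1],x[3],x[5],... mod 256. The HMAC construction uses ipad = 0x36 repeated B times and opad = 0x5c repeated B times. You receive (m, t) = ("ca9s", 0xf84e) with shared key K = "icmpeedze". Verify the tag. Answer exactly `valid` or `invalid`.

Key "icmpeedze" = 69 63 6d 70 65 65 64 7a 65 is 9 bytes > B = 7, so hash it first: H(key) = 04 b2, then zero-pad to 7 bytes: K' = 04 b2 00 00 00 00 00.
K' ⊕ ipad = 32 84 36 36 36 36 36; K' ⊕ opad = 58 ee 5c 5c 5c 5c 5c.
Inner hash: even-index sum = 424 mod 256 = 168; odd-index sum = 396 mod 256 = 140 → a8 8c.
Outer hash (recomputed tag): even-index sum = 504 mod 256 = 248; odd-index sum = 590 mod 256 = 78 → f8 4e.
Recomputed tag = f84e; claimed = f84e → match.

valid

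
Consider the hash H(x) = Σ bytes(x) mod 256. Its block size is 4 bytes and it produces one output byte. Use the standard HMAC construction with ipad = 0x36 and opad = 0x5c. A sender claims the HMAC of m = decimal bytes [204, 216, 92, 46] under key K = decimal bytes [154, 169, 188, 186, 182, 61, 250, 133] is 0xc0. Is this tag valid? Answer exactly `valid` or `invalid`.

Key decimal bytes [154, 169, 188, 186, 182, 61, 250, 133] = 9a a9 bc ba b6 3d fa 85 is 8 bytes > B = 4, so hash it first: H(key) = 2b, then zero-pad to 4 bytes: K' = 2b 00 00 00.
K' ⊕ ipad = 1d 36 36 36; K' ⊕ opad = 77 5c 5c 5c.
Inner hash: sum = 29+54+54+54+204+216+92+46 = 749; mod 256 = 237 → ed.
Outer hash (recomputed tag): sum = 119+92+92+92+237 = 632; mod 256 = 120 → 78.
Recomputed tag = 78; claimed = c0 → mismatch.

invalid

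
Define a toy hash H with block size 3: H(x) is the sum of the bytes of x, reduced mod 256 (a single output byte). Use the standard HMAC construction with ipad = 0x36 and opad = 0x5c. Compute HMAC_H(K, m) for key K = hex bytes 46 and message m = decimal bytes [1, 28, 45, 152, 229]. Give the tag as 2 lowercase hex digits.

75

Key hex bytes 46 is 1 byte ≤ B = 3; zero-pad to 3 bytes: K' = 46 00 00.
K' ⊕ ipad = 70 36 36.  K' ⊕ opad = 1a 5c 5c.
Inner input = (K'⊕ipad) ∥ m = 70 36 36 ∥ 01 1c 2d 98 e5.
Inner hash: sum = 112+54+54+1+28+45+152+229 = 675; mod 256 = 163 → a3.
Outer input = (K'⊕opad) ∥ inner = 1a 5c 5c ∥ a3.
Outer hash (tag): sum = 26+92+92+163 = 373; mod 256 = 117 → 75.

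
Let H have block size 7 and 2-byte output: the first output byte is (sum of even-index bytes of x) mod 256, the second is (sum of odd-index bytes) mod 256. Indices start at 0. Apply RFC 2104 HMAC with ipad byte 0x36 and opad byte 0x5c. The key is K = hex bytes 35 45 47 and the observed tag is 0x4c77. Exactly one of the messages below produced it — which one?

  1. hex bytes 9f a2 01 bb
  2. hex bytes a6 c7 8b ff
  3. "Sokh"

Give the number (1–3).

2

Key hex bytes 35 45 47 is 3 bytes ≤ B = 7; zero-pad to 7 bytes: K' = 35 45 47 00 00 00 00.
K' ⊕ ipad = 03 73 71 36 36 36 36; K' ⊕ opad = 69 19 1b 5c 5c 5c 5c.
m1: inner = H(03 73 71 36 36 36 36 9f a2 01 bb) = 3d 7f; tag = H(69 19 1b 5c 5c 5c 5c 3d 7f) = bb0e
m2: inner = H(03 73 71 36 36 36 36 a6 c7 8b ff) = a6 10; tag = H(69 19 1b 5c 5c 5c 5c a6 10) = 4c77 ← matches
m3: inner = H(03 73 71 36 36 36 36 53 6f 6b 68) = b7 9d; tag = H(69 19 1b 5c 5c 5c 5c b7 9d) = d988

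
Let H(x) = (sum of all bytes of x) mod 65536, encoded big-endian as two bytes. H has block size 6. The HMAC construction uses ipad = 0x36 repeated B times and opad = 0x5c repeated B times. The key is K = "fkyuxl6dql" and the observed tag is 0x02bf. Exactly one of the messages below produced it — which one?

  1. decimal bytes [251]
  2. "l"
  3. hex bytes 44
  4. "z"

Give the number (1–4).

4

Key "fkyuxl6dql" = 66 6b 79 75 78 6c 36 64 71 6c is 10 bytes > B = 6, so hash it first: H(key) = 04 1a, then zero-pad to 6 bytes: K' = 04 1a 00 00 00 00.
K' ⊕ ipad = 32 2c 36 36 36 36; K' ⊕ opad = 58 46 5c 5c 5c 5c.
m1: inner = H(32 2c 36 36 36 36 fb) = 02 31; tag = H(58 46 5c 5c 5c 5c 02 31) = 0241
m2: inner = H(32 2c 36 36 36 36 6c) = 01 a2; tag = H(58 46 5c 5c 5c 5c 01 a2) = 02b1
m3: inner = H(32 2c 36 36 36 36 44) = 01 7a; tag = H(58 46 5c 5c 5c 5c 01 7a) = 0289
m4: inner = H(32 2c 36 36 36 36 7a) = 01 b0; tag = H(58 46 5c 5c 5c 5c 01 b0) = 02bf ← matches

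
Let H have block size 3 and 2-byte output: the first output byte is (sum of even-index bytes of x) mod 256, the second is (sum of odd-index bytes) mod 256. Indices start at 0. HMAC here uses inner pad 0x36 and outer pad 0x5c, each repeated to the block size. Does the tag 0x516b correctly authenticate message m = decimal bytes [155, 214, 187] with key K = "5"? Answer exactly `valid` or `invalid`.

valid

Key "5" = 35 is 1 byte ≤ B = 3; zero-pad to 3 bytes: K' = 35 00 00.
K' ⊕ ipad = 03 36 36; K' ⊕ opad = 69 5c 5c.
Inner hash: even-index sum = 271 mod 256 = 15; odd-index sum = 396 mod 256 = 140 → 0f 8c.
Outer hash (recomputed tag): even-index sum = 337 mod 256 = 81; odd-index sum = 107 mod 256 = 107 → 51 6b.
Recomputed tag = 516b; claimed = 516b → match.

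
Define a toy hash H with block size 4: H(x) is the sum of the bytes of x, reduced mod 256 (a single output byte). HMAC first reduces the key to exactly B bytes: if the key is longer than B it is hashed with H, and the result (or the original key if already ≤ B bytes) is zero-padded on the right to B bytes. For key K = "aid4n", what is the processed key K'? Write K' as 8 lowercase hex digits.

d0000000

|K| = 5 > B = 4, so first hash the key.
H(K): sum = 97+105+100+52+110 = 464; mod 256 = 208 → d0.
Zero-pad H(K) = d0 to 4 bytes: K' = d0 00 00 00.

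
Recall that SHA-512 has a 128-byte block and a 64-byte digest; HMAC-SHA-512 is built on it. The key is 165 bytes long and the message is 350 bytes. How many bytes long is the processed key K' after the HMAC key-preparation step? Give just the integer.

Key is 165 > 128 bytes, so it is hashed to 64 bytes then zero-padded to 128: |K'| = 128.

128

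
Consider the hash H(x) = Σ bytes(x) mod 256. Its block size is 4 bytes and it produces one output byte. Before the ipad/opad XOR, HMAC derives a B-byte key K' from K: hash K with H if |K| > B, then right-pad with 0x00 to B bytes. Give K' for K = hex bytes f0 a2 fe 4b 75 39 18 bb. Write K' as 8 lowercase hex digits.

5c000000

|K| = 8 > B = 4, so first hash the key.
H(K): sum = 240+162+254+75+117+57+24+187 = 1116; mod 256 = 92 → 5c.
Zero-pad H(K) = 5c to 4 bytes: K' = 5c 00 00 00.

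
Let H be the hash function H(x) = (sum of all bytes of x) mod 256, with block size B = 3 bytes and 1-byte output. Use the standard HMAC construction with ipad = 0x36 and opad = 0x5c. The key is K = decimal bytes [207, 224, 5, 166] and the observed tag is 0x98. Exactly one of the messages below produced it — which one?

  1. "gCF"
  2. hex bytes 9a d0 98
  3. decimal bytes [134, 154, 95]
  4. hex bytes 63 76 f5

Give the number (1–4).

2

Key decimal bytes [207, 224, 5, 166] = cf e0 05 a6 is 4 bytes > B = 3, so hash it first: H(key) = 5a, then zero-pad to 3 bytes: K' = 5a 00 00.
K' ⊕ ipad = 6c 36 36; K' ⊕ opad = 06 5c 5c.
m1: inner = H(6c 36 36 67 43 46) = c8; tag = H(06 5c 5c c8) = 86
m2: inner = H(6c 36 36 9a d0 98) = da; tag = H(06 5c 5c da) = 98 ← matches
m3: inner = H(6c 36 36 86 9a 5f) = 57; tag = H(06 5c 5c 57) = 15
m4: inner = H(6c 36 36 63 76 f5) = a6; tag = H(06 5c 5c a6) = 64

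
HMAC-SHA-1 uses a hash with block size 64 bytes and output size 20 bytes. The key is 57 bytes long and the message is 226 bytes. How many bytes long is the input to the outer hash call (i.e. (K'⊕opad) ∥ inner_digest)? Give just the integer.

Key is 57 ≤ 64 bytes, zero-padded: |K'| = 64.
Outer input = (K'⊕opad) ∥ H(inner) → 64 + 20 = 84 bytes.

84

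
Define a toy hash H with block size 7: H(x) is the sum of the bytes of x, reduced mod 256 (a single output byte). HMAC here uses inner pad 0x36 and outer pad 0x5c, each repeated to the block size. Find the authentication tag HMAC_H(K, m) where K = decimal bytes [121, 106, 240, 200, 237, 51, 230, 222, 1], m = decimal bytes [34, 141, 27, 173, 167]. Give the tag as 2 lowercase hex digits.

1c

Key decimal bytes [121, 106, 240, 200, 237, 51, 230, 222, 1] = 79 6a f0 c8 ed 33 e6 de 01 is 9 bytes > B = 7, so hash it first: H(key) = 80, then zero-pad to 7 bytes: K' = 80 00 00 00 00 00 00.
K' ⊕ ipad = b6 36 36 36 36 36 36.  K' ⊕ opad = dc 5c 5c 5c 5c 5c 5c.
Inner input = (K'⊕ipad) ∥ m = b6 36 36 36 36 36 36 ∥ 22 8d 1b ad a7.
Inner hash: sum = 182+54+54+54+54+54+54+34+141+27+173+167 = 1048; mod 256 = 24 → 18.
Outer input = (K'⊕opad) ∥ inner = dc 5c 5c 5c 5c 5c 5c ∥ 18.
Outer hash (tag): sum = 220+92+92+92+92+92+92+24 = 796; mod 256 = 28 → 1c.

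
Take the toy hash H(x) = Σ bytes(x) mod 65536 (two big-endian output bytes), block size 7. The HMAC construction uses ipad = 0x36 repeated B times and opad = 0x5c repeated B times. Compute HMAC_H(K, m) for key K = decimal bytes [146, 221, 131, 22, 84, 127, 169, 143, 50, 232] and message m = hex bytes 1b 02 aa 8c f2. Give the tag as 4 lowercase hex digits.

033a

Key decimal bytes [146, 221, 131, 22, 84, 127, 169, 143, 50, 232] = 92 dd 83 16 54 7f a9 8f 32 e8 is 10 bytes > B = 7, so hash it first: H(key) = 05 2d, then zero-pad to 7 bytes: K' = 05 2d 00 00 00 00 00.
K' ⊕ ipad = 33 1b 36 36 36 36 36.  K' ⊕ opad = 59 71 5c 5c 5c 5c 5c.
Inner input = (K'⊕ipad) ∥ m = 33 1b 36 36 36 36 36 ∥ 1b 02 aa 8c f2.
Inner hash: sum = 51+27+54+54+54+54+54+27+2+170+140+242 = 929 → 03 a1.
Outer input = (K'⊕opad) ∥ inner = 59 71 5c 5c 5c 5c 5c ∥ 03 a1.
Outer hash (tag): sum = 89+113+92+92+92+92+92+3+161 = 826 → 03 3a.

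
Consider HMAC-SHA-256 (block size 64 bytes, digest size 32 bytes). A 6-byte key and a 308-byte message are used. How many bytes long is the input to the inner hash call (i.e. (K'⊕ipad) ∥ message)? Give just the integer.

372

Key is 6 ≤ 64 bytes, zero-padded: |K'| = 64.
Inner input = (K'⊕ipad) ∥ m → 64 + 308 = 372 bytes.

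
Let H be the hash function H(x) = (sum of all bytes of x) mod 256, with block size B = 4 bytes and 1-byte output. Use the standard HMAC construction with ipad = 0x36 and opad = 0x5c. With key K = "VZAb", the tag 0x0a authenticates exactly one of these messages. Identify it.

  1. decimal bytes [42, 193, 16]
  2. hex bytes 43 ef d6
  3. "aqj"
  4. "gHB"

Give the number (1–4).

2

Key "VZAb" = 56 5a 41 62 is exactly B = 4 bytes: K' = 56 5a 41 62.
K' ⊕ ipad = 60 6c 77 54; K' ⊕ opad = 0a 06 1d 3e.
m1: inner = H(60 6c 77 54 2a c1 10) = 92; tag = H(0a 06 1d 3e 92) = fd
m2: inner = H(60 6c 77 54 43 ef d6) = 9f; tag = H(0a 06 1d 3e 9f) = 0a ← matches
m3: inner = H(60 6c 77 54 61 71 6a) = d3; tag = H(0a 06 1d 3e d3) = 3e
m4: inner = H(60 6c 77 54 67 48 42) = 88; tag = H(0a 06 1d 3e 88) = f3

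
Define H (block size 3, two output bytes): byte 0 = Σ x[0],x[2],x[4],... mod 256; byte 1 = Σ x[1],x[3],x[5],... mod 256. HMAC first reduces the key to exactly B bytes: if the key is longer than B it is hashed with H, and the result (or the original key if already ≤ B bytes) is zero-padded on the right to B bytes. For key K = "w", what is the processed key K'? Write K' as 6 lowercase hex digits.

770000

Key "w" = 77 is 1 byte ≤ B = 3; zero-pad to 3 bytes: K' = 77 00 00.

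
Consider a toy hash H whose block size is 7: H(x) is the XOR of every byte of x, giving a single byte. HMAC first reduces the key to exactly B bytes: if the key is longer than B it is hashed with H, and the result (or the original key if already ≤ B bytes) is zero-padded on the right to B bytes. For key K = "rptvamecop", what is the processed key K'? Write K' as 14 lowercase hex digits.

15000000000000

|K| = 10 > B = 7, so first hash the key.
H(K): XOR 72⊕70⊕74⊕76⊕61⊕6d⊕65⊕63⊕6f⊕70 = 15.
Zero-pad H(K) = 15 to 7 bytes: K' = 15 00 00 00 00 00 00.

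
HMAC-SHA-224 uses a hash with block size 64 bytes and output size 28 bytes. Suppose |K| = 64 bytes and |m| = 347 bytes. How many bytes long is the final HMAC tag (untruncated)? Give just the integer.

The tag is one SHA-224 digest: 28 bytes.

28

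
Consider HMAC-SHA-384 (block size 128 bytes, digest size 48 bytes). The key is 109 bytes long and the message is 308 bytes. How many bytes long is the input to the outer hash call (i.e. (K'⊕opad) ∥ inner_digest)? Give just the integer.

176

Key is 109 ≤ 128 bytes, zero-padded: |K'| = 128.
Outer input = (K'⊕opad) ∥ H(inner) → 128 + 48 = 176 bytes.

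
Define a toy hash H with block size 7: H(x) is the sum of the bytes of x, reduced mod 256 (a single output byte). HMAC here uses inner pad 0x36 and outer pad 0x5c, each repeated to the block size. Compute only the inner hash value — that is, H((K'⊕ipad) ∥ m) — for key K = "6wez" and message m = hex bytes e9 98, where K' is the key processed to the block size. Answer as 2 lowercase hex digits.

Key "6wez" = 36 77 65 7a is 4 bytes ≤ B = 7; zero-pad to 7 bytes: K' = 36 77 65 7a 00 00 00.
K' ⊕ ipad = 00 41 53 4c 36 36 36.
Inner input = 00 41 53 4c 36 36 36 ∥ e9 98.
Inner hash: sum = 0+65+83+76+54+54+54+233+152 = 771; mod 256 = 3 → 03.

03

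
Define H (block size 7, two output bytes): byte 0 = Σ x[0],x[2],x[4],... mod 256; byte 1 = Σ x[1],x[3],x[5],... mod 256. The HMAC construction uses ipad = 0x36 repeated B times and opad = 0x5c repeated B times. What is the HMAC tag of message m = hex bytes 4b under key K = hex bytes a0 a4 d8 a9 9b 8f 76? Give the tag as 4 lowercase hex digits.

Key hex bytes a0 a4 d8 a9 9b 8f 76 is exactly B = 7 bytes: K' = a0 a4 d8 a9 9b 8f 76.
K' ⊕ ipad = 96 92 ee 9f ad b9 40.  K' ⊕ opad = fc f8 84 f5 c7 d3 2a.
Inner input = (K'⊕ipad) ∥ m = 96 92 ee 9f ad b9 40 ∥ 4b.
Inner hash: even-index sum = 625 mod 256 = 113; odd-index sum = 565 mod 256 = 53 → 71 35.
Outer input = (K'⊕opad) ∥ inner = fc f8 84 f5 c7 d3 2a ∥ 71 35.
Outer hash (tag): even-index sum = 678 mod 256 = 166; odd-index sum = 817 mod 256 = 49 → a6 31.

a631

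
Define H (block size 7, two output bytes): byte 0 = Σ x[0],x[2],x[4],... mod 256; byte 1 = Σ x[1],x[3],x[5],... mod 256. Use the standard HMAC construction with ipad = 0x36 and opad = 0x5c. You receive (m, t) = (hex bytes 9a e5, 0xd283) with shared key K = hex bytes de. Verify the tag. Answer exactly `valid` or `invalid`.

Key hex bytes de is 1 byte ≤ B = 7; zero-pad to 7 bytes: K' = de 00 00 00 00 00 00.
K' ⊕ ipad = e8 36 36 36 36 36 36; K' ⊕ opad = 82 5c 5c 5c 5c 5c 5c.
Inner hash: even-index sum = 623 mod 256 = 111; odd-index sum = 316 mod 256 = 60 → 6f 3c.
Outer hash (recomputed tag): even-index sum = 466 mod 256 = 210; odd-index sum = 387 mod 256 = 131 → d2 83.
Recomputed tag = d283; claimed = d283 → match.

valid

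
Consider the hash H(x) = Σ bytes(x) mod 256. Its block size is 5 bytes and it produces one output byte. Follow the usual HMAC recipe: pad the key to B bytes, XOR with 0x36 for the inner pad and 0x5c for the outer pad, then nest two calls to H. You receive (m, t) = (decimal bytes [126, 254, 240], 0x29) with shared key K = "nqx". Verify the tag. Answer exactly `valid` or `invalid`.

Key "nqx" = 6e 71 78 is 3 bytes ≤ B = 5; zero-pad to 5 bytes: K' = 6e 71 78 00 00.
K' ⊕ ipad = 58 47 4e 36 36; K' ⊕ opad = 32 2d 24 5c 5c.
Inner hash: sum = 88+71+78+54+54+126+254+240 = 965; mod 256 = 197 → c5.
Outer hash (recomputed tag): sum = 50+45+36+92+92+197 = 512; mod 256 = 0 → 00.
Recomputed tag = 00; claimed = 29 → mismatch.

invalid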